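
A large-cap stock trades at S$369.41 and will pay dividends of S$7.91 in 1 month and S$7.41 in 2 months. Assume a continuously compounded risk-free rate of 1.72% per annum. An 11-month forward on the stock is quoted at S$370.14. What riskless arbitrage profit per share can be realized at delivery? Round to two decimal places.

PV(dividends) I = 7.91·e^(−0.0172·1/12) + 7.41·e^(−0.0172·2/12) = 15.2875
Fair forward F* = (S − I)·e^(rT) = (369.41 − 15.2875)·e^0.015767 = 354.1225 × 1.015892 = 359.7502
Market S$370.14 > fair 359.7502: forward overpriced → cash-and-carry (borrow at r, buy the stock and collect the dividends, short the forward).
Profit at T = |F_mkt − F*| = |370.14 − 359.7502| = S$10.39 per share

S$10.39 per share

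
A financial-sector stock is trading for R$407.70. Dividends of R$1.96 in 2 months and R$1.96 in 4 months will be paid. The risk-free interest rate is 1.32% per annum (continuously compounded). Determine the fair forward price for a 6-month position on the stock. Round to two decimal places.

PV(dividends) I = 1.96·e^(−0.0132·2/12) + 1.96·e^(−0.0132·4/12)
I = 1.9557 + 1.9514 = 3.9071
F = (S − I)·e^(rT) = (407.70 − 3.9071) · e^(0.0132·6/12)
= 403.7929 · e^0.006600 = 403.7929 × 1.006622 = R$406.47

R$406.47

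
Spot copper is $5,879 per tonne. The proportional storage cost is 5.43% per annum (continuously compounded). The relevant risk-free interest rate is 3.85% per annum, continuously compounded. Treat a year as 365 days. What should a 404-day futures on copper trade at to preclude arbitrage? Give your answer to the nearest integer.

$6,515 per tonne

Net carry = r + u − y = 0.0385 + 0.0543 − 0.0000 = 0.0928
F = S·e^((r+u−y)T) = 5879 · e^(0.0928 × 404/365) = 5879 · e^0.102716
= 5879 × 1.108177 = $6,515 per tonne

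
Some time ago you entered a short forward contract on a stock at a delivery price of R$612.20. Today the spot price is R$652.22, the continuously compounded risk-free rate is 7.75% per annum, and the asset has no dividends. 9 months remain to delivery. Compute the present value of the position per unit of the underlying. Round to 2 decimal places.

-R$74.59

Current fair forward for the remaining 9 months: F = S·e^(r·T), r = 0.0775
F = 652.22 · e^(0.0775 × 9/12) = 652.22 × 1.059847 = 691.2534
Value of long forward = (F − K)·e^(−rT) = (691.2534 − 612.20) · e^(−0.0775·9/12)
= 79.0534 × 0.943532 = 74.59
Short position value = −(long value) = -R$74.59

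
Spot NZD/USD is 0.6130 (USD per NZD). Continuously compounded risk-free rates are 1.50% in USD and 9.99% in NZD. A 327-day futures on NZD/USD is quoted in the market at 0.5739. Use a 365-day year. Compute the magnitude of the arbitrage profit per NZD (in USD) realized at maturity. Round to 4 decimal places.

Fair futures: F* = S·e^(carry·T), with carry = (r_USD − r_NZD) = 0.0150 − 0.0999 = -0.0849
F* = 0.6130 · e^(-0.0849 × 327/365) = 0.6130 · e^-0.076061 = 0.6130 × 0.926760 = 0.5681
Market 0.5739 > fair 0.5681: forward overpriced → cash-and-carry (buy spot, short the forward).
At maturity, profit = |F_mkt − F*| = |0.5739 − 0.5681| = 0.0058 per NZD (in USD)

0.0058 per NZD (in USD)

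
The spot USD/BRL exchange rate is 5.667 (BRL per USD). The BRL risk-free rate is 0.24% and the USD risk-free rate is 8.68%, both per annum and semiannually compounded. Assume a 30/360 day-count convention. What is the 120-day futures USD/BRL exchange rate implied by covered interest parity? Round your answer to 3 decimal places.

5.513

By covered interest parity, F = S · (1+r_BRL/2)^(2T) / (1+r_USD/2)^(2T)
= 5.667 × 1.000800 / 1.028728 = 5.667 × 0.972852
F = 5.513 BRL per USD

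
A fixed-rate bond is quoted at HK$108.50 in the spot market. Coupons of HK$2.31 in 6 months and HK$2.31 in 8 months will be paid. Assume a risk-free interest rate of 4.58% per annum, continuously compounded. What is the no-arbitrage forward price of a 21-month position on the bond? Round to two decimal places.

HK$112.68

PV(coupons) I = 2.31·e^(−0.0458·6/12) + 2.31·e^(−0.0458·8/12)
I = 2.2577 + 2.2405 = 4.4982
F = (S − I)·e^(rT) = (108.50 − 4.4982) · e^(0.0458·21/12)
= 104.0018 · e^0.080150 = 104.0018 × 1.083450 = HK$112.68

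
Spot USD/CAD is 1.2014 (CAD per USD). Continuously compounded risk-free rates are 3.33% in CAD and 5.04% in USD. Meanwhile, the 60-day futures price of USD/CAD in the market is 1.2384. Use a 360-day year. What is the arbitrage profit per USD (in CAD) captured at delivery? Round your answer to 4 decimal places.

0.0404 per USD (in CAD)

Fair futures: F* = S·e^(carry·T), with carry = (r_CAD − r_USD) = 0.0333 − 0.0504 = -0.0171
F* = 1.2014 · e^(-0.0171 × 60/360) = 1.2014 · e^-0.002850 = 1.2014 × 0.997154 = 1.1980
Market 1.2384 > fair 1.1980: forward overpriced → cash-and-carry (buy spot, short the forward).
At maturity, profit = |F_mkt − F*| = |1.2384 − 1.1980| = 0.0404 per USD (in CAD)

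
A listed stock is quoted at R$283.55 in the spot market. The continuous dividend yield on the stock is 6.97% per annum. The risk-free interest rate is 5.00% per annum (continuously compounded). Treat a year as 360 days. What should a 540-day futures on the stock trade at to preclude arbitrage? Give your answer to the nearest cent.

F = S·e^((r − q)T) = 283.55 · e^((0.0500 − 0.0697) × 540/360)
= 283.55 · e^-0.029550 = 283.55 × 0.970882
F = R$275.29

R$275.29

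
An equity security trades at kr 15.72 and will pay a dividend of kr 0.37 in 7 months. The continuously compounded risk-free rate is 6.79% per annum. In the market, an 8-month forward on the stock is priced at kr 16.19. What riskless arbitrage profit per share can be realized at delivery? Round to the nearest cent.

kr 0.11 per share

PV(dividends) I = 0.37·e^(−0.0679·7/12) = 0.3556
Fair forward F* = (S − I)·e^(rT) = (15.72 − 0.3556)·e^0.045267 = 15.3644 × 1.046307 = 16.0759
Market kr 16.19 > fair 16.0759: forward overpriced → cash-and-carry (borrow at r, buy the stock and collect the dividends, short the forward).
Profit at T = |F_mkt − F*| = |16.19 − 16.0759| = kr 0.11 per share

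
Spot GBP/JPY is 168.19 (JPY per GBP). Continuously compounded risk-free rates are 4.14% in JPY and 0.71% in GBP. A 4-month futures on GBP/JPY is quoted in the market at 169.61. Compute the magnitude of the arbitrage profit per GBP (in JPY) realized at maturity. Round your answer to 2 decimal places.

0.51 per GBP (in JPY)

Fair futures: F* = S·e^(carry·T), with carry = (r_JPY − r_GBP) = 0.0414 − 0.0071 = 0.0343
F* = 168.19 · e^(0.0343 × 4/12) = 168.19 · e^0.011433 = 168.19 × 1.011499 = 170.1240
Market 169.61 < fair 170.1240: forward underpriced → reverse cash-and-carry (short spot, go long the forward).
At maturity, profit = |F_mkt − F*| = |169.61 − 170.1240| = 0.51 per GBP (in JPY)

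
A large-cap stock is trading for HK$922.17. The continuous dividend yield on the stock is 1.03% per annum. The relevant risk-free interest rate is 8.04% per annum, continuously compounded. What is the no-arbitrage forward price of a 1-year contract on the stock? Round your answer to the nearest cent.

F = S·e^((r − q)T) = 922.17 · e^((0.0804 − 0.0103) × 1)
= 922.17 · e^0.070100 = 922.17 × 1.072615
F = HK$989.13

HK$989.13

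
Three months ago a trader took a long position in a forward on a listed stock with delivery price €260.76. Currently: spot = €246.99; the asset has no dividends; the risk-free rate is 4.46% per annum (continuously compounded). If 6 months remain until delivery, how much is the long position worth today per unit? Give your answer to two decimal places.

-€8.02

Current fair forward for the remaining 6 months: F = S·e^(r·T), r = 0.0446
F = 246.99 · e^(0.0446 × 6/12) = 246.99 × 1.022551 = 252.5599
Value of long forward = (F − K)·e^(−rT) = (252.5599 − 260.76) · e^(−0.0446·6/12)
= -8.2001 × 0.977947 = -8.02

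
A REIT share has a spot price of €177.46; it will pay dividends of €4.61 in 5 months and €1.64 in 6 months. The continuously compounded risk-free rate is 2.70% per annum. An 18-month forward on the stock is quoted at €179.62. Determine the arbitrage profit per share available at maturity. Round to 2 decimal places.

PV(dividends) I = 4.61·e^(−0.0270·5/12) + 1.64·e^(−0.0270·6/12) = 6.1764
Fair forward F* = (S − I)·e^(rT) = (177.46 − 6.1764)·e^0.040500 = 171.2836 × 1.041331 = 178.3629
Market €179.62 > fair 178.3629: forward overpriced → cash-and-carry (borrow at r, buy the stock and collect the dividends, short the forward).
Profit at T = |F_mkt − F*| = |179.62 − 178.3629| = €1.26 per share

€1.26 per share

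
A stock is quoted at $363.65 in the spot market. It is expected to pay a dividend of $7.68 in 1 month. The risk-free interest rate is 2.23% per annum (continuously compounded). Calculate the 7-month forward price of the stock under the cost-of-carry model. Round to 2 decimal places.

PV(dividends) I = 7.68·e^(−0.0223·1/12)
I = 7.6657
F = (S − I)·e^(rT) = (363.65 − 7.6657) · e^(0.0223·7/12)
= 355.9843 · e^0.013008 = 355.9843 × 1.013093 = $360.65

$360.65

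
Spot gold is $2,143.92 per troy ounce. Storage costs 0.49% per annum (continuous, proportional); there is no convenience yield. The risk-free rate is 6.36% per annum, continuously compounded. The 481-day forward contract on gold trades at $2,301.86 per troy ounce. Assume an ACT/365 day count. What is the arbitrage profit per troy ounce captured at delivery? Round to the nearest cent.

$44.60 per troy ounce

Fair forward: F* = S·e^(carry·T), with carry = (r + u) = 0.0636 + 0.0049 = 0.0685
F* = 2143.92 · e^(0.0685 × 481/365) = 2143.92 · e^0.09026986 = 2143.92 × 1.09446960 = $2346.4553
Market $2301.86 < fair $2346.4553: forward underpriced → reverse cash-and-carry (short spot, go long the forward).
At maturity, profit = |F_mkt − F*| = |2301.86 − 2346.4553| = $44.60 per troy ounce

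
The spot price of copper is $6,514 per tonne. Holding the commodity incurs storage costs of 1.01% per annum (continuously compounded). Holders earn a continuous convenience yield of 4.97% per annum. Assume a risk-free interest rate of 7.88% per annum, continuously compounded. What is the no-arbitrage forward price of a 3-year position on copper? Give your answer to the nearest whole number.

$7,327 per tonne

Net carry = r + u − y = 0.0788 + 0.0101 − 0.0497 = 0.0392
F = S·e^((r+u−y)T) = 6514 · e^(0.0392 × 3) = 6514 · e^0.117600
= 6514 × 1.124794 = $7,327 per tonne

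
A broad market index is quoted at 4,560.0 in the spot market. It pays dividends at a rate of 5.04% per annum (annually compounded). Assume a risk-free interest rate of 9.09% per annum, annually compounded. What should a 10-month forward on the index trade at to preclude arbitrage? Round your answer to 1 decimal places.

4,706.1

F = S · (1+r)^T / (1+q)^T
= 4560.0 × 1.075196 / 1.041827 = 4560.0 × 1.032029
F = 4,706.1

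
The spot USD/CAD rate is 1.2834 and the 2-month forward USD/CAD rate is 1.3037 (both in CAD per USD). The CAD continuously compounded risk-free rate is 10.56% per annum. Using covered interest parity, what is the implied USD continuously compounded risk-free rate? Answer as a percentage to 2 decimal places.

1.14%

F = S·e^((r_CAD − r_USD)T) ⇒ r_USD = r_CAD − ln(F/S)/T
ln(1.3037/1.2834) = 0.015694; /(2/12) = 0.094164
r_USD = 0.1056 − 0.094164 = 0.011436
r_USD = 1.14%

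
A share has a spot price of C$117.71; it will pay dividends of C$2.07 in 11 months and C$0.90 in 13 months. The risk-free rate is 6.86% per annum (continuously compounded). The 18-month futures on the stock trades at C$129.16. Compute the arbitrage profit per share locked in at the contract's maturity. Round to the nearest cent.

PV(dividends) I = 2.07·e^(−0.0686·11/12) + 0.90·e^(−0.0686·13/12) = 2.7794
Fair futures F* = (S − I)·e^(rT) = (117.71 − 2.7794)·e^0.102900 = 114.9306 × 1.108381 = 127.3869
Market C$129.16 > fair 127.3869: forward overpriced → cash-and-carry (borrow at r, buy the stock and collect the dividends, short the forward).
Profit at T = |F_mkt − F*| = |129.16 − 127.3869| = C$1.77 per share

C$1.77 per share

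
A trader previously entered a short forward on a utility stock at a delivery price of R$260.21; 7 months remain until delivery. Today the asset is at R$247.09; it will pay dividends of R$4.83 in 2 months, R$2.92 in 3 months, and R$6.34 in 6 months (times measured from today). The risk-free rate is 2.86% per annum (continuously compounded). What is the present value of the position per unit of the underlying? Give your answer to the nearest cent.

PV(remaining dividends) I = 4.83·e^(−0.0286·2/12) + 2.92·e^(−0.0286·3/12) + 6.34·e^(−0.0286·6/12) = 13.9562
Current forward F = (S − I)·e^(rT) = (247.09 − 13.9562)·e^(0.0286·7/12) = 233.1338 × 1.016823 = 237.0558
Value (long) = (F − K)·e^(−rT) = (237.0558 − 260.21) × 0.983455 = -22.7711
Short position value = −(long value) = R$22.77

R$22.77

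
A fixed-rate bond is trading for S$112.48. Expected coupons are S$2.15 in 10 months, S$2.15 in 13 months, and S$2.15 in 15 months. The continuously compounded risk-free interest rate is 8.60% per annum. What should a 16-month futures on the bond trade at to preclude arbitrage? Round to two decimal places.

PV(coupons) I = 2.15·e^(−0.0860·10/12) + 2.15·e^(−0.0860·13/12) + 2.15·e^(−0.0860·15/12)
I = 2.0013 + 1.9587 + 1.9309 = 5.8909
F = (S − I)·e^(rT) = (112.48 − 5.8909) · e^(0.0860·16/12)
= 106.5891 · e^0.114667 = 106.5891 × 1.121500 = S$119.54

S$119.54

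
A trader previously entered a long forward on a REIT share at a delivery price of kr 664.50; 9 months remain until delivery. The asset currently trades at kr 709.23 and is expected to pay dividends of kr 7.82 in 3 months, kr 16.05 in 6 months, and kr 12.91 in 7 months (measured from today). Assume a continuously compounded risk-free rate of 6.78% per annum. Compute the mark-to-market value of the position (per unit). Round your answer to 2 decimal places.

kr 42.06

PV(remaining dividends) I = 7.82·e^(−0.0678·3/12) + 16.05·e^(−0.0678·6/12) + 12.91·e^(−0.0678·7/12) = 35.6130
Current forward F = (S − I)·e^(rT) = (709.23 − 35.6130)·e^(0.0678·9/12) = 673.6170 × 1.052165 = 708.7562
Value (long) = (F − K)·e^(−rT) = (708.7562 − 664.50) × 0.950421 = 42.0620
Value = kr 42.06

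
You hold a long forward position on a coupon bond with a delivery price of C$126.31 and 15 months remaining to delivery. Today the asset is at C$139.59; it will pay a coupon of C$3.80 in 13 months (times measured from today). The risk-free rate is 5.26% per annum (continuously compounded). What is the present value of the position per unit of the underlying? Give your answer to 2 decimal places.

PV(remaining coupons) I = 3.80·e^(−0.0526·13/12) = 3.5895
Current forward F = (S − I)·e^(rT) = (139.59 − 3.5895)·e^(0.0526·15/12) = 136.0005 × 1.067960 = 145.2431
Value (long) = (F − K)·e^(−rT) = (145.2431 − 126.31) × 0.936365 = 17.7283
Value = C$17.73

C$17.73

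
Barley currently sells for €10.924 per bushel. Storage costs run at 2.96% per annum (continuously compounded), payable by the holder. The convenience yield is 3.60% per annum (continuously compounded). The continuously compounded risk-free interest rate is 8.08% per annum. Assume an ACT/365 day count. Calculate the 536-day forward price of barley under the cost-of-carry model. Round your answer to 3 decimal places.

Net carry = r + u − y = 0.0808 + 0.0296 − 0.0360 = 0.0744
F = S·e^((r+u−y)T) = 10.924 · e^(0.0744 × 536/365) = 10.924 · e^0.109256
= 10.924 × 1.115448 = €12.185 per bushel

€12.185 per bushel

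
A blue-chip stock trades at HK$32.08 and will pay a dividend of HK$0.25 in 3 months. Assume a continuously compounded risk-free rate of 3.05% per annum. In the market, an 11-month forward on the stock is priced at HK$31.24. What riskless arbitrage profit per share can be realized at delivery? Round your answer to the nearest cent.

PV(dividends) I = 0.25·e^(−0.0305·3/12) = 0.2481
Fair forward F* = (S − I)·e^(rT) = (32.08 − 0.2481)·e^0.027958 = 31.8319 × 1.028352 = 32.7344
Market HK$31.24 < fair 32.7344: forward underpriced → reverse cash-and-carry (short the stock, invest proceeds at r, pay the dividends, go long the forward).
Profit at T = |F_mkt − F*| = |31.24 − 32.7344| = HK$1.49 per share

HK$1.49 per share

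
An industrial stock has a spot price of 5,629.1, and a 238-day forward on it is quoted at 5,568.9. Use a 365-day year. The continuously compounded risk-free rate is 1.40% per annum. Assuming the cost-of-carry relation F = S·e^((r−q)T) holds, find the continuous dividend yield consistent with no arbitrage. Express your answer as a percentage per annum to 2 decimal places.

From F = S·e^((r−q)T): (r − q) = ln(F/S)/T
ln(5568.9/5629.1) = ln(0.989306) = -0.010752
(r − q) = -0.010752 / (238/365) = -0.016489
q = r − ln(F/S)/T = 0.0140 + 0.016489 = 0.030489
q = 3.05%

3.05%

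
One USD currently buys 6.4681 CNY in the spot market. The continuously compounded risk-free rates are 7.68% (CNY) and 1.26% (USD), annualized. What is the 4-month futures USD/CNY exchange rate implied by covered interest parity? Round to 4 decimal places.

6.6080

F = S·e^((r_CNY − r_USD)T) = 6.4681 · e^((0.0768 − 0.0126) × 4/12)
= 6.4681 · e^0.021400 = 6.4681 × 1.021631
F = 6.6080 CNY per USD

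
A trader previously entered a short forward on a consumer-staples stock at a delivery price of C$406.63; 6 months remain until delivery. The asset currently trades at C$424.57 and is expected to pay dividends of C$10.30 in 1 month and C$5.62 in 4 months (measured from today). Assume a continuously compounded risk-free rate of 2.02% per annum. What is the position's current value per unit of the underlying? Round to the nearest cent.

PV(remaining dividends) I = 10.30·e^(−0.0202·1/12) + 5.62·e^(−0.0202·4/12) = 15.8650
Current forward F = (S − I)·e^(rT) = (424.57 − 15.8650)·e^(0.0202·6/12) = 408.7050 × 1.010151 = 412.8538
Value (long) = (F − K)·e^(−rT) = (412.8538 − 406.63) × 0.989951 = 6.1613
Short position value = −(long value) = -C$6.16

-C$6.16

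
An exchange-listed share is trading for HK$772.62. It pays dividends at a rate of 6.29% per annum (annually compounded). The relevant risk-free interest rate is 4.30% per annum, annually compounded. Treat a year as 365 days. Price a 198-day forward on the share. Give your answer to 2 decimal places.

F = S · (1+r)^T / (1+q)^T
= 772.62 × 1.023101 / 1.033645 = 772.62 × 0.989799
F = HK$764.74

HK$764.74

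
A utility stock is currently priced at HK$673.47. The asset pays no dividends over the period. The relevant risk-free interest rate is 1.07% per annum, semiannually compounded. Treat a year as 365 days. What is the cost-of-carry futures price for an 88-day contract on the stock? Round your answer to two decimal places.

HK$675.20

F = S · (1+r/2)^(2T)
= 673.47 × 1.002576
F = HK$675.20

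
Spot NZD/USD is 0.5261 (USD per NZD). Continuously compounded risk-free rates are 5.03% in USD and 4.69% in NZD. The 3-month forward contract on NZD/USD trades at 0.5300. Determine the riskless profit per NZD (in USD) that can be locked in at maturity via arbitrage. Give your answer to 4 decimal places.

0.0035 per NZD (in USD)

Fair forward: F* = S·e^(carry·T), with carry = (r_USD − r_NZD) = 0.0503 − 0.0469 = 0.0034
F* = 0.5261 · e^(0.0034 × 3/12) = 0.5261 · e^0.000850 = 0.5261 × 1.000850 = 0.5265
Market 0.5300 > fair 0.5265: forward overpriced → cash-and-carry (buy spot, short the forward).
At maturity, profit = |F_mkt − F*| = |0.5300 − 0.5265| = 0.0035 per NZD (in USD)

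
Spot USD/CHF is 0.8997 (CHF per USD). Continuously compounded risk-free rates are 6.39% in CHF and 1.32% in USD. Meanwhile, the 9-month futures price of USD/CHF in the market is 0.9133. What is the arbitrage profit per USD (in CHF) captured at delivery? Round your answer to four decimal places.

Fair futures: F* = S·e^(carry·T), with carry = (r_CHF − r_USD) = 0.0639 − 0.0132 = 0.0507
F* = 0.8997 · e^(0.0507 × 9/12) = 0.8997 · e^0.038025 = 0.8997 × 1.038757 = 0.9346
Market 0.9133 < fair 0.9346: forward underpriced → reverse cash-and-carry (short spot, go long the forward).
At maturity, profit = |F_mkt − F*| = |0.9133 − 0.9346| = 0.0213 per USD (in CHF)

0.0213 per USD (in CHF)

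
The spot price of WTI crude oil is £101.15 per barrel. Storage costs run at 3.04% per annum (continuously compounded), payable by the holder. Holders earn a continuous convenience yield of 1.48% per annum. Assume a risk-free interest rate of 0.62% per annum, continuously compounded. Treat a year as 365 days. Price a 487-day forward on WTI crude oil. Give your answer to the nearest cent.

£104.14 per barrel

Net carry = r + u − y = 0.0062 + 0.0304 − 0.0148 = 0.0218
F = S·e^((r+u−y)T) = 101.15 · e^(0.0218 × 487/365) = 101.15 · e^0.029087
= 101.15 × 1.029514 = £104.14 per barrel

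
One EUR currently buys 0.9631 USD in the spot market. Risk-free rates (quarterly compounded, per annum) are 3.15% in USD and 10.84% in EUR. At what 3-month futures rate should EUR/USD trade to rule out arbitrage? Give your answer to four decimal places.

0.9451

By covered interest parity, F = S · (1+r_USD/4)^(4T) / (1+r_EUR/4)^(4T)
= 0.9631 × 1.007875 / 1.027100 = 0.9631 × 0.981282
F = 0.9451 USD per EUR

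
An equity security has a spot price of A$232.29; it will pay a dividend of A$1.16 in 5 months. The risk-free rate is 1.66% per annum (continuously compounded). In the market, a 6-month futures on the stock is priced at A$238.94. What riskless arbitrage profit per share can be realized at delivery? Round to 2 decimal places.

A$5.88 per share

PV(dividends) I = 1.16·e^(−0.0166·5/12) = 1.1520
Fair futures F* = (S − I)·e^(rT) = (232.29 − 1.1520)·e^0.008300 = 231.1380 × 1.008335 = 233.0645
Market A$238.94 > fair 233.0645: forward overpriced → cash-and-carry (borrow at r, buy the stock and collect the dividends, short the forward).
Profit at T = |F_mkt − F*| = |238.94 − 233.0645| = A$5.88 per share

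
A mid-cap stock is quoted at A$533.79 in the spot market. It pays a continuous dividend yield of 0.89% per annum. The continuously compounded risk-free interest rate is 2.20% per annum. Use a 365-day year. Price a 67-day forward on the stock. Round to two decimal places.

F = S·e^((r − q)T) = 533.79 · e^((0.0220 − 0.0089) × 67/365)
= 533.79 · e^0.002405 = 533.79 × 1.002408
F = A$535.08

A$535.08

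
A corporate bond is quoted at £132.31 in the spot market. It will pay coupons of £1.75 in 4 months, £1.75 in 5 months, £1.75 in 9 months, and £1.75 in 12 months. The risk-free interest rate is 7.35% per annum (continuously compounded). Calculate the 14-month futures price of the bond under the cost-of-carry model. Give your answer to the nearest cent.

PV(coupons) I = 1.75·e^(−0.0735·4/12) + 1.75·e^(−0.0735·5/12) + 1.75·e^(−0.0735·9/12) + 1.75·e^(−0.0735·12/12)
I = 1.7076 + 1.6972 + 1.6561 + 1.6260 = 6.6869
F = (S − I)·e^(rT) = (132.31 − 6.6869) · e^(0.0735·14/12)
= 125.6231 · e^0.085750 = 125.6231 × 1.089534 = £136.87

£136.87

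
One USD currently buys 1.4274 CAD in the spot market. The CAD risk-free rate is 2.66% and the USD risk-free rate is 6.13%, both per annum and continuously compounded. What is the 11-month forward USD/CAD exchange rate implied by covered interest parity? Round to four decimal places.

F = S·e^((r_CAD − r_USD)T) = 1.4274 · e^((0.0266 − 0.0613) × 11/12)
= 1.4274 · e^-0.031808 = 1.4274 × 0.968693
F = 1.3827 CAD per USD

1.3827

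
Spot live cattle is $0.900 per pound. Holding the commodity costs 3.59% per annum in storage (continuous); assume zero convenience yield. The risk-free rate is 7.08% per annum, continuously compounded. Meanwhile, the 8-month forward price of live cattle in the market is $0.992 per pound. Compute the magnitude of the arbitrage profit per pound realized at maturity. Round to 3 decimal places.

Fair forward: F* = S·e^(carry·T), with carry = (r + u) = 0.0708 + 0.0359 = 0.1067
F* = 0.900 · e^(0.1067 × 8/12) = 0.900 · e^0.071133 = 0.900 × 1.073724 = $0.9664
Market $0.992 > fair $0.9664: forward overpriced → cash-and-carry (buy spot, short the forward).
At maturity, profit = |F_mkt − F*| = |0.992 − 0.9664| = $0.026 per pound

$0.026 per pound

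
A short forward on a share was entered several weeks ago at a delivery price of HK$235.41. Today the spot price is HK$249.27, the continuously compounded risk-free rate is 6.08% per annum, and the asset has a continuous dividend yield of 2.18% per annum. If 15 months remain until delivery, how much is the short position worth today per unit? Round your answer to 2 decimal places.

Current fair forward for the remaining 15 months: F = S·e^((r − q)·T), (r − q) = 0.0608 − 0.0218 = 0.0390
F = 249.27 · e^(0.0390 × 15/12) = 249.27 × 1.049958 = 261.7230
Value of long forward = (F − K)·e^(−rT) = (261.7230 − 235.41) · e^(−0.0608·15/12)
= 26.3130 × 0.926816 = 24.39
Short position value = −(long value) = -HK$24.39

-HK$24.39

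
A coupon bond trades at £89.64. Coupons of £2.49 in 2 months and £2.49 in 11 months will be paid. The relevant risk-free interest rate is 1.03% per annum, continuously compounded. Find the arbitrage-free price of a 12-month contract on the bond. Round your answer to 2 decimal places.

PV(coupons) I = 2.49·e^(−0.0103·2/12) + 2.49·e^(−0.0103·11/12)
I = 2.4857 + 2.4666 = 4.9523
F = (S − I)·e^(rT) = (89.64 − 4.9523) · e^(0.0103·12/12)
= 84.6877 · e^0.010300 = 84.6877 × 1.010353 = £85.56

£85.56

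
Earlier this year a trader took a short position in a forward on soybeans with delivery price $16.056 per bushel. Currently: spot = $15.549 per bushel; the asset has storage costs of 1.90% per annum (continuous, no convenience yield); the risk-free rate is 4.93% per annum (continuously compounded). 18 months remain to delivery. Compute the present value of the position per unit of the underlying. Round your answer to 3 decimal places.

Current fair forward for the remaining 18 months: F = S·e^((r + u)·T), (r + u) = 0.0493 + 0.0190 = 0.0683
F = 15.549 · e^(0.0683 × 18/12) = 15.549 × 1.107882 = 17.2265
Value of long forward = (F − K)·e^(−rT) = (17.2265 − 16.056) · e^(−0.0493·18/12)
= 1.1705 × 0.928718 = 1.087
Short position value = −(long value) = -$1.087

-$1.087 per bushel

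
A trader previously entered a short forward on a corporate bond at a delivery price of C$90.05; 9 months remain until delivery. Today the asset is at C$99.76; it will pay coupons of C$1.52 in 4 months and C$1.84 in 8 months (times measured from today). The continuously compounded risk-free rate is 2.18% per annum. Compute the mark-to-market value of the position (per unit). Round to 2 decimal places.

-C$7.85

PV(remaining coupons) I = 1.52·e^(−0.0218·4/12) + 1.84·e^(−0.0218·8/12) = 3.3224
Current forward F = (S − I)·e^(rT) = (99.76 − 3.3224)·e^(0.0218·9/12) = 96.4376 × 1.016484 = 98.0273
Value (long) = (F − K)·e^(−rT) = (98.0273 − 90.05) × 0.983783 = 7.8479
Short position value = −(long value) = -C$7.85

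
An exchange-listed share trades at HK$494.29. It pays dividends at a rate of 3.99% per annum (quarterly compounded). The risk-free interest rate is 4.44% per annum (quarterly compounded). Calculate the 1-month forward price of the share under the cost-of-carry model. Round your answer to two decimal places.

F = S · (1+r/4)^(4T) / (1+q/4)^(4T)
= 494.29 × 1.003686 / 1.003314 = 494.29 × 1.000371
F = HK$494.47

HK$494.47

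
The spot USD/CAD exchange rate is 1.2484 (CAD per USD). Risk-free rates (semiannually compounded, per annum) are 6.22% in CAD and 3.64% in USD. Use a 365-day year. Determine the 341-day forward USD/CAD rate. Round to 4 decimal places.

1.2781

By covered interest parity, F = S · (1+r_CAD/2)^(2T) / (1+r_USD/2)^(2T)
= 1.2484 × 1.058894 / 1.034275 = 1.2484 × 1.023803
F = 1.2781 CAD per USD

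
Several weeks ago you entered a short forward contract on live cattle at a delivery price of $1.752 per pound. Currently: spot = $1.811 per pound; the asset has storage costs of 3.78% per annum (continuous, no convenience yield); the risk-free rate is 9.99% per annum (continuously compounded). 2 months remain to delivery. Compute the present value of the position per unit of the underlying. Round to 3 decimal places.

-$0.099 per pound

Current fair forward for the remaining 2 months: F = S·e^((r + u)·T), (r + u) = 0.0999 + 0.0378 = 0.1377
F = 1.811 · e^(0.1377 × 2/12) = 1.811 × 1.023215 = 1.8530
Value of long forward = (F − K)·e^(−rT) = (1.8530 − 1.752) · e^(−0.0999·2/12)
= 0.1010 × 0.983488 = 0.099
Short position value = −(long value) = -$0.099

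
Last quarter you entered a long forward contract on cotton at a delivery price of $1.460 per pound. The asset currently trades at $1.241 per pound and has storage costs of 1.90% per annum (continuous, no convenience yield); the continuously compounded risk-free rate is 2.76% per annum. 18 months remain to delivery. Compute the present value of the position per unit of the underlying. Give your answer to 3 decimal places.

Current fair forward for the remaining 18 months: F = S·e^((r + u)·T), (r + u) = 0.0276 + 0.0190 = 0.0466
F = 1.241 · e^(0.0466 × 18/12) = 1.241 × 1.072401 = 1.3308
Value of long forward = (F − K)·e^(−rT) = (1.3308 − 1.460) · e^(−0.0276·18/12)
= -0.1292 × 0.959445 = -0.124

-$0.124 per pound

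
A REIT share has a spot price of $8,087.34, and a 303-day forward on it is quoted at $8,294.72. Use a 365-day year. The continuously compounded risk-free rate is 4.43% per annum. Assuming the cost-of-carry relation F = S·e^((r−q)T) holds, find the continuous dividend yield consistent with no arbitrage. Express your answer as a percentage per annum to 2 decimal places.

1.38%

From F = S·e^((r−q)T): (r − q) = ln(F/S)/T
ln(8294.72/8087.34) = ln(1.025643) = 0.025320
(r − q) = 0.025320 / (303/365) = 0.030501
q = r − ln(F/S)/T = 0.0443 − 0.030501 = 0.013799
q = 1.38%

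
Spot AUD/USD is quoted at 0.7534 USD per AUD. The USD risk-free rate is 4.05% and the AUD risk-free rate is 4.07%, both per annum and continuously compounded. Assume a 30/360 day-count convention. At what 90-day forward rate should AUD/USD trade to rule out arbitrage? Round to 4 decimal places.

F = S·e^((r_USD − r_AUD)T) = 0.7534 · e^((0.0405 − 0.0407) × 90/360)
= 0.7534 · e^-0.000050 = 0.7534 × 0.999950
F = 0.7534 USD per AUD

0.7534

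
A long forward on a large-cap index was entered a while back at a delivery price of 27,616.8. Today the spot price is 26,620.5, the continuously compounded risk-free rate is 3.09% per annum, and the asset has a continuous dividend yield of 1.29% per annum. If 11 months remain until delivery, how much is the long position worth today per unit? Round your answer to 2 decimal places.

-537.96

Current fair forward for the remaining 11 months: F = S·e^((r − q)·T), (r − q) = 0.0309 − 0.0129 = 0.0180
F = 26620.5 · e^(0.0180 × 11/12) = 26620.5 × 1.01663688 = 27063.3821
Value of long forward = (F − K)·e^(−rT) = (27063.3821 − 27616.8) · e^(−0.0309·11/12)
= -553.4179 × 0.97207239 = -537.96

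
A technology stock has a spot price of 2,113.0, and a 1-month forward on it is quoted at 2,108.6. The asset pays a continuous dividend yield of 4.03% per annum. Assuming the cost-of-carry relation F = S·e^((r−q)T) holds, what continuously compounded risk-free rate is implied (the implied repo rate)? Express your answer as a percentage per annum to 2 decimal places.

From F = S·e^((r−q)T): (r − q) = ln(F/S)/T
ln(2108.6/2113.0) = ln(0.997918) = -0.002084
(r − q) = -0.002084 / (1/12) = -0.025008
r = ln(F/S)/T + q = -0.025008 + 0.0403 = 0.015292
r = 1.53%

1.53%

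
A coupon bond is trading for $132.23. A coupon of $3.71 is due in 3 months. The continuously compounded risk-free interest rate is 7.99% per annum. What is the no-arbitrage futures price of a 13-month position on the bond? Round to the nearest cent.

PV(coupons) I = 3.71·e^(−0.0799·3/12)
I = 3.6366
F = (S − I)·e^(rT) = (132.23 − 3.6366) · e^(0.0799·13/12)
= 128.5934 · e^0.086558 = 128.5934 × 1.090415 = $140.22

$140.22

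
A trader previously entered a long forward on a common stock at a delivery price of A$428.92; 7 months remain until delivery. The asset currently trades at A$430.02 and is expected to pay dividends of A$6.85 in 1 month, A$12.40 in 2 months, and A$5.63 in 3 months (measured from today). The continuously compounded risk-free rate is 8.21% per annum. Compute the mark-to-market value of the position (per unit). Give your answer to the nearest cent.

PV(remaining dividends) I = 6.85·e^(−0.0821·1/12) + 12.40·e^(−0.0821·2/12) + 5.63·e^(−0.0821·3/12) = 24.5504
Current forward F = (S − I)·e^(rT) = (430.02 − 24.5504)·e^(0.0821·7/12) = 405.4696 × 1.049057 = 425.3607
Value (long) = (F − K)·e^(−rT) = (425.3607 − 428.92) × 0.953237 = -3.3929
Value = -A$3.39

-A$3.39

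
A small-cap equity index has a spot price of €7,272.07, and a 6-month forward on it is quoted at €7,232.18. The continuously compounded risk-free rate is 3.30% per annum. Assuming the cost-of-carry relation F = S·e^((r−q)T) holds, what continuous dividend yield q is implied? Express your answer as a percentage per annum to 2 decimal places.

From F = S·e^((r−q)T): (r − q) = ln(F/S)/T
ln(7232.18/7272.07) = ln(0.994515) = -0.005500
(r − q) = -0.005500 / (6/12) = -0.011000
q = r − ln(F/S)/T = 0.0330 + 0.011000 = 0.044000
q = 4.40%

4.40%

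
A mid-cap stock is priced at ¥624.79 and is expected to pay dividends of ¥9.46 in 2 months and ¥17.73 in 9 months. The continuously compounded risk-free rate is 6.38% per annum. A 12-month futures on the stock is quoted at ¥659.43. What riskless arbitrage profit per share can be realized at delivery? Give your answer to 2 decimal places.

¥21.47 per share

PV(dividends) I = 9.46·e^(−0.0638·2/12) + 17.73·e^(−0.0638·9/12) = 26.2615
Fair futures F* = (S − I)·e^(rT) = (624.79 − 26.2615)·e^0.063800 = 598.5285 × 1.065879 = 637.9590
Market ¥659.43 > fair 637.9590: forward overpriced → cash-and-carry (borrow at r, buy the stock and collect the dividends, short the forward).
Profit at T = |F_mkt − F*| = |659.43 − 637.9590| = ¥21.47 per share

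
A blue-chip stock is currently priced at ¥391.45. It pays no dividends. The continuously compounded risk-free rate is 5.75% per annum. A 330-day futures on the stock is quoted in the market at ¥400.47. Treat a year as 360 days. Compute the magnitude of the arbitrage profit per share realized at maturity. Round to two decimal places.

¥12.17 per share

Fair futures: F* = S·e^(carry·T), with carry = r = 0.0575
F* = 391.45 · e^(0.0575 × 330/360) = 391.45 · e^0.052708 = 391.45 × 1.054122 = ¥412.6361
Market ¥400.47 < fair ¥412.6361: forward underpriced → reverse cash-and-carry (short spot, go long the forward).
At maturity, profit = |F_mkt − F*| = |400.47 − 412.6361| = ¥12.17 per share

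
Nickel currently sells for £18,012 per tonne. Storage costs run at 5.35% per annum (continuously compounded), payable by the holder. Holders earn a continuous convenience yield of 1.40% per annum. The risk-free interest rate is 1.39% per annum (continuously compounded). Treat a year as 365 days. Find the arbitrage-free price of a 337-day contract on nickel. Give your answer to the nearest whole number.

£18,922 per tonne

Net carry = r + u − y = 0.0139 + 0.0535 − 0.0140 = 0.0534
F = S·e^((r+u−y)T) = 18012 · e^(0.0534 × 337/365) = 18012 · e^0.049304
= 18012 × 1.050540 = £18,922 per tonne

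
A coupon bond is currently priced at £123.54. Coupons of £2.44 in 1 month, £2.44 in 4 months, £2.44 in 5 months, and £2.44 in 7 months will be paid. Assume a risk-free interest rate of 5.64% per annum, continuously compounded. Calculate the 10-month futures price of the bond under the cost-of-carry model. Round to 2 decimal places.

PV(coupons) I = 2.44·e^(−0.0564·1/12) + 2.44·e^(−0.0564·4/12) + 2.44·e^(−0.0564·5/12) + 2.44·e^(−0.0564·7/12)
I = 2.4286 + 2.3946 + 2.3833 + 2.3610 = 9.5675
F = (S − I)·e^(rT) = (123.54 − 9.5675) · e^(0.0564·10/12)
= 113.9725 · e^0.047000 = 113.9725 × 1.048122 = £119.46

£119.46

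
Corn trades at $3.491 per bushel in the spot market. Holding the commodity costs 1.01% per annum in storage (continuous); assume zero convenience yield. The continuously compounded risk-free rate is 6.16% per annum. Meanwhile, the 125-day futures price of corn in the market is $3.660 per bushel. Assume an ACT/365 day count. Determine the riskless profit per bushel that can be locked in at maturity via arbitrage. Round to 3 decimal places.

Fair futures: F* = S·e^(carry·T), with carry = (r + u) = 0.0616 + 0.0101 = 0.0717
F* = 3.491 · e^(0.0717 × 125/365) = 3.491 · e^0.024555 = 3.491 × 1.024859 = $3.5778
Market $3.660 > fair $3.5778: forward overpriced → cash-and-carry (buy spot, short the forward).
At maturity, profit = |F_mkt − F*| = |3.660 − 3.5778| = $0.082 per bushel

$0.082 per bushel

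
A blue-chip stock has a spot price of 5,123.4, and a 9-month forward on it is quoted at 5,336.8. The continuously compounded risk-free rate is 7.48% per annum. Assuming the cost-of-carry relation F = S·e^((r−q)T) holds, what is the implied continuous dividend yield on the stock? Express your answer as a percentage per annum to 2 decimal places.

2.04%

From F = S·e^((r−q)T): (r − q) = ln(F/S)/T
ln(5336.8/5123.4) = ln(1.041652) = 0.040808
(r − q) = 0.040808 / (9/12) = 0.054411
q = r − ln(F/S)/T = 0.0748 − 0.054411 = 0.020389
q = 2.04%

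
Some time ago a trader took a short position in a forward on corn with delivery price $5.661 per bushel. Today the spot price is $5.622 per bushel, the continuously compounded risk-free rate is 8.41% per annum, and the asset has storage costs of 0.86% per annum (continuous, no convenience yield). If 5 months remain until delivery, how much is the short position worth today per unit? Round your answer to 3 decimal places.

Current fair forward for the remaining 5 months: F = S·e^((r + u)·T), (r + u) = 0.0841 + 0.0086 = 0.0927
F = 5.622 · e^(0.0927 × 5/12) = 5.622 × 1.039381 = 5.8434
Value of long forward = (F − K)·e^(−rT) = (5.8434 − 5.661) · e^(−0.0841·5/12)
= 0.1824 × 0.965565 = 0.176
Short position value = −(long value) = -$0.176

-$0.176 per bushel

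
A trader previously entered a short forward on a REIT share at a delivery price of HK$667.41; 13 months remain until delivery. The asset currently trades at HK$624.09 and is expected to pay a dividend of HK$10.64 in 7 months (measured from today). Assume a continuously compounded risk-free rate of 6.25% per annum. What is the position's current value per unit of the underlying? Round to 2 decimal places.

HK$9.89

PV(remaining dividends) I = 10.64·e^(−0.0625·7/12) = 10.2591
Current forward F = (S − I)·e^(rT) = (624.09 − 10.2591)·e^(0.0625·13/12) = 613.8309 × 1.070053 = 656.8316
Value (long) = (F − K)·e^(−rT) = (656.8316 − 667.41) × 0.934533 = -9.8859
Short position value = −(long value) = HK$9.89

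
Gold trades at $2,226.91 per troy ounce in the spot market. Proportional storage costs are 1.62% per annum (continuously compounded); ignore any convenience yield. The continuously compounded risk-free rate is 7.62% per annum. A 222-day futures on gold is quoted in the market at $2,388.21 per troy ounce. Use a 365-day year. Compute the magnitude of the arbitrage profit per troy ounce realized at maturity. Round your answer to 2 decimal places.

Fair futures: F* = S·e^(carry·T), with carry = (r + u) = 0.0762 + 0.0162 = 0.0924
F* = 2226.91 · e^(0.0924 × 222/365) = 2226.91 · e^0.05619945 = 2226.91 × 1.05780864 = $2355.6446
Market $2388.21 > fair $2355.6446: forward overpriced → cash-and-carry (buy spot, short the forward).
At maturity, profit = |F_mkt − F*| = |2388.21 − 2355.6446| = $32.57 per troy ounce

$32.57 per troy ounce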